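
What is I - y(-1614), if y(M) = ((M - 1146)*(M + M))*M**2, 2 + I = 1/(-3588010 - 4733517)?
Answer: -193131314098569160815/8321527 ≈ -2.3209e+13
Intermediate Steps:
I = -16643055/8321527 (I = -2 + 1/(-3588010 - 4733517) = -2 + 1/(-8321527) = -2 - 1/8321527 = -16643055/8321527 ≈ -2.0000)
y(M) = 2*M**3*(-1146 + M) (y(M) = ((-1146 + M)*(2*M))*M**2 = (2*M*(-1146 + M))*M**2 = 2*M**3*(-1146 + M))
I - y(-1614) = -16643055/8321527 - 2*(-1614)**3*(-1146 - 1614) = -16643055/8321527 - 2*(-4204463544)*(-2760) = -16643055/8321527 - 1*23208638762880 = -16643055/8321527 - 23208638762880 = -193131314098569160815/8321527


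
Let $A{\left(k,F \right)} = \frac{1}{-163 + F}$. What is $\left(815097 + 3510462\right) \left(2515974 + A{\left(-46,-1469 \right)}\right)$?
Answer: $\frac{5920348723387651}{544} \approx 1.0883 \cdot 10^{13}$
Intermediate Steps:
$\left(815097 + 3510462\right) \left(2515974 + A{\left(-46,-1469 \right)}\right) = \left(815097 + 3510462\right) \left(2515974 + \frac{1}{-163 - 1469}\right) = 4325559 \left(2515974 + \frac{1}{-1632}\right) = 4325559 \left(2515974 - \frac{1}{1632}\right) = 4325559 \cdot \frac{4106069567}{1632} = \frac{5920348723387651}{544}$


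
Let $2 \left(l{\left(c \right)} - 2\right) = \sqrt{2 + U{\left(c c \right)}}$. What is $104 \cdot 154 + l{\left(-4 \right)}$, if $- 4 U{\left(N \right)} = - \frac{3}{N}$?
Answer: $16018 + \frac{\sqrt{131}}{16} \approx 16019.0$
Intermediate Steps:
$U{\left(N \right)} = \frac{3}{4 N}$ ($U{\left(N \right)} = - \frac{\left(-3\right) \frac{1}{N}}{4} = \frac{3}{4 N}$)
$l{\left(c \right)} = 2 + \frac{\sqrt{2 + \frac{3}{4 c^{2}}}}{2}$ ($l{\left(c \right)} = 2 + \frac{\sqrt{2 + \frac{3}{4 c c}}}{2} = 2 + \frac{\sqrt{2 + \frac{3}{4 c^{2}}}}{2}$)
$104 \cdot 154 + l{\left(-4 \right)} = 104 \cdot 154 + \left(2 + \frac{\sqrt{8 + \frac{3}{16}}}{4}\right) = 16016 + \left(2 + \frac{\sqrt{8 + 3 \cdot \frac{1}{16}}}{4}\right) = 16016 + \left(2 + \frac{\sqrt{8 + \frac{3}{16}}}{4}\right) = 16016 + \left(2 + \frac{\sqrt{\frac{131}{16}}}{4}\right) = 16016 + \left(2 + \frac{\frac{1}{4} \sqrt{131}}{4}\right) = 16016 + \left(2 + \frac{\sqrt{131}}{16}\right) = 16018 + \frac{\sqrt{131}}{16}$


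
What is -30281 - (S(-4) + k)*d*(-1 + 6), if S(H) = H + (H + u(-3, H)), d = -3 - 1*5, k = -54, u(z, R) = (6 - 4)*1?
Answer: -32681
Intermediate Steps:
u(z, R) = 2 (u(z, R) = 2*1 = 2)
d = -8 (d = -3 - 5 = -8)
S(H) = 2 + 2*H (S(H) = H + (H + 2) = H + (2 + H) = 2 + 2*H)
-30281 - (S(-4) + k)*d*(-1 + 6) = -30281 - ((2 + 2*(-4)) - 54)*(-8*(-1 + 6)) = -30281 - ((2 - 8) - 54)*(-8*5) = -30281 - (-6 - 54)*(-40) = -30281 - (-60)*(-40) = -30281 - 1*2400 = -30281 - 2400 = -32681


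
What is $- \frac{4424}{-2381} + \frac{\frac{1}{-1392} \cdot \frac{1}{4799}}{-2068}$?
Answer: $\frac{61116100719437}{32892729612864} \approx 1.858$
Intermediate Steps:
$- \frac{4424}{-2381} + \frac{\frac{1}{-1392} \cdot \frac{1}{4799}}{-2068} = \left(-4424\right) \left(- \frac{1}{2381}\right) + \left(- \frac{1}{1392}\right) \frac{1}{4799} \left(- \frac{1}{2068}\right) = \frac{4424}{2381} - - \frac{1}{13814670144} = \frac{4424}{2381} + \frac{1}{13814670144} = \frac{61116100719437}{32892729612864}$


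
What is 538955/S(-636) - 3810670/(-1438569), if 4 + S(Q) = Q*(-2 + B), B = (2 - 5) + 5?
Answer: -775308712715/5754276 ≈ -1.3474e+5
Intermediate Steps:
B = 2 (B = -3 + 5 = 2)
S(Q) = -4 (S(Q) = -4 + Q*(-2 + 2) = -4 + Q*0 = -4 + 0 = -4)
538955/S(-636) - 3810670/(-1438569) = 538955/(-4) - 3810670/(-1438569) = 538955*(-¼) - 3810670*(-1/1438569) = -538955/4 + 3810670/1438569 = -775308712715/5754276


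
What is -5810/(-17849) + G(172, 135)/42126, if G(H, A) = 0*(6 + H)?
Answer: 5810/17849 ≈ 0.32551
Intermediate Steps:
G(H, A) = 0
-5810/(-17849) + G(172, 135)/42126 = -5810/(-17849) + 0/42126 = -5810*(-1/17849) + 0*(1/42126) = 5810/17849 + 0 = 5810/17849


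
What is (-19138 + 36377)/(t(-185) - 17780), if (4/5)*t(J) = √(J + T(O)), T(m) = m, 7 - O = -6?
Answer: -245207536/252902935 - 34478*I*√43/252902935 ≈ -0.96957 - 0.00089397*I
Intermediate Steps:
O = 13 (O = 7 - 1*(-6) = 7 + 6 = 13)
t(J) = 5*√(13 + J)/4 (t(J) = 5*√(J + 13)/4 = 5*√(13 + J)/4)
(-19138 + 36377)/(t(-185) - 17780) = (-19138 + 36377)/(5*√(13 - 185)/4 - 17780) = 17239/(5*√(-172)/4 - 17780) = 17239/(5*(2*I*√43)/4 - 17780) = 17239/(5*I*√43/2 - 17780) = 17239/(-17780 + 5*I*√43/2)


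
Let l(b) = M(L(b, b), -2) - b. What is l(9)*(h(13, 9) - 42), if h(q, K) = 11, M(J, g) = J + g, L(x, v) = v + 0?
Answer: 62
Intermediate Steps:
L(x, v) = v
l(b) = -2 (l(b) = (b - 2) - b = (-2 + b) - b = -2)
l(9)*(h(13, 9) - 42) = -2*(11 - 42) = -2*(-31) = 62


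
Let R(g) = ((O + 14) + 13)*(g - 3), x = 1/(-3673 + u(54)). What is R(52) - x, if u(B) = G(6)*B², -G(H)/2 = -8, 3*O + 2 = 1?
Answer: 168493357/128949 ≈ 1306.7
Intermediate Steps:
O = -⅓ (O = -⅔ + (⅓)*1 = -⅔ + ⅓ = -⅓ ≈ -0.33333)
G(H) = 16 (G(H) = -2*(-8) = 16)
u(B) = 16*B²
x = 1/42983 (x = 1/(-3673 + 16*54²) = 1/(-3673 + 16*2916) = 1/(-3673 + 46656) = 1/42983 ≈ 2.3265e-5)
R(g) = -80 + 80*g/3 (R(g) = ((-⅓ + 14) + 13)*(g - 3) = (41/3 + 13)*(-3 + g) = 80*(-3 + g)/3 = -80 + 80*g/3)
R(52) - x = (-80 + (80/3)*52) - 1*1/42983 = (-80 + 4160/3) - 1/42983 = 3920/3 - 1/42983 = 168493357/128949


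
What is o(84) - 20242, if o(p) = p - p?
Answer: -20242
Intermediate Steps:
o(p) = 0
o(84) - 20242 = 0 - 20242 = -20242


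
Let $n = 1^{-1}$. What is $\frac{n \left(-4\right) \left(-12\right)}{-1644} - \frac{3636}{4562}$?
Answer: $- \frac{258190}{312497} \approx -0.82622$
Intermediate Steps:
$n = 1$
$\frac{n \left(-4\right) \left(-12\right)}{-1644} - \frac{3636}{4562} = \frac{1 \left(-4\right) \left(-12\right)}{-1644} - \frac{3636}{4562} = \left(-4\right) \left(-12\right) \left(- \frac{1}{1644}\right) - \frac{1818}{2281} = 48 \left(- \frac{1}{1644}\right) - \frac{1818}{2281} = - \frac{4}{137} - \frac{1818}{2281} = - \frac{258190}{312497}$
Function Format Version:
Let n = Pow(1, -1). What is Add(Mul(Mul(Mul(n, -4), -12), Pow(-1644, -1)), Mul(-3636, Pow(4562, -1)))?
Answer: Rational(-258190, 312497) ≈ -0.82622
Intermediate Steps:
n = 1
Add(Mul(Mul(Mul(n, -4), -12), Pow(-1644, -1)), Mul(-3636, Pow(4562, -1))) = Add(Mul(Mul(Mul(1, -4), -12), Pow(-1644, -1)), Mul(-3636, Pow(4562, -1))) = Add(Mul(Mul(-4, -12), Rational(-1, 1644)), Mul(-3636, Rational(1, 4562))) = Add(Mul(48, Rational(-1, 1644)), Rational(-1818, 2281)) = Add(Rational(-4, 137), Rational(-1818, 2281)) = Rational(-258190, 312497)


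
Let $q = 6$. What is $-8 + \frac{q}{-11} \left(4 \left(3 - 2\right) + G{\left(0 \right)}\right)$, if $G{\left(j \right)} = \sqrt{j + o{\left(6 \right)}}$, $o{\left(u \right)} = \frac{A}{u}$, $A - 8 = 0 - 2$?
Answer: $- \frac{118}{11} \approx -10.727$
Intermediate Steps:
$A = 6$ ($A = 8 + \left(0 - 2\right) = 8 - 2 = 6$)
$o{\left(u \right)} = \frac{6}{u}$
$G{\left(j \right)} = \sqrt{1 + j}$ ($G{\left(j \right)} = \sqrt{j + \frac{6}{6}} = \sqrt{j + 6 \cdot \frac{1}{6}} = \sqrt{j + 1} = \sqrt{1 + j}$)
$-8 + \frac{q}{-11} \left(4 \left(3 - 2\right) + G{\left(0 \right)}\right) = -8 + \frac{6}{-11} \left(4 \left(3 - 2\right) + \sqrt{1 + 0}\right) = -8 + 6 \left(- \frac{1}{11}\right) \left(4 \cdot 1 + \sqrt{1}\right) = -8 - \frac{6 \left(4 + 1\right)}{11} = -8 - \frac{30}{11} = - \frac{118}{11}$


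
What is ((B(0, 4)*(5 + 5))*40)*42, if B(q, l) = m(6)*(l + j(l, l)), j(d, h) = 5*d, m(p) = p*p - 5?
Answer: 12499200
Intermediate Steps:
m(p) = -5 + p**2 (m(p) = p**2 - 5 = -5 + p**2)
B(q, l) = 186*l (B(q, l) = (-5 + 6**2)*(l + 5*l) = (-5 + 36)*(6*l) = 31*(6*l) = 186*l)
((B(0, 4)*(5 + 5))*40)*42 = (((186*4)*(5 + 5))*40)*42 = ((744*10)*40)*42 = (7440*40)*42 = 297600*42 = 12499200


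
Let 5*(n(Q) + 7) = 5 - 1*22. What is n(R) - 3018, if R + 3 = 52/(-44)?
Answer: -15142/5 ≈ -3028.4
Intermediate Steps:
R = -46/11 (R = -3 + 52/(-44) = -3 + 52*(-1/44) = -3 - 13/11 = -46/11 ≈ -4.1818)
n(Q) = -52/5 (n(Q) = -7 + (5 - 1*22)/5 = -7 + (5 - 22)/5 = -7 + (⅕)*(-17) = -7 - 17/5 = -52/5)
n(R) - 3018 = -52/5 - 3018 = -15142/5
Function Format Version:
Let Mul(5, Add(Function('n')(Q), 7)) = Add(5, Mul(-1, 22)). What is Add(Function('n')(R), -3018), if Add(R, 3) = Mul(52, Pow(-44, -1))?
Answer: Rational(-15142, 5) ≈ -3028.4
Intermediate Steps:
R = Rational(-46, 11) (R = Add(-3, Mul(52, Pow(-44, -1))) = Add(-3, Mul(52, Rational(-1, 44))) = Add(-3, Rational(-13, 11)) = Rational(-46, 11) ≈ -4.1818)
Function('n')(Q) = Rational(-52, 5) (Function('n')(Q) = Add(-7, Mul(Rational(1, 5), Add(5, Mul(-1, 22)))) = Add(-7, Mul(Rational(1, 5), Add(5, -22))) = Add(-7, Mul(Rational(1, 5), -17)) = Add(-7, Rational(-17, 5)) = Rational(-52, 5))
Add(Function('n')(R), -3018) = Add(Rational(-52, 5), -3018) = Rational(-15142, 5)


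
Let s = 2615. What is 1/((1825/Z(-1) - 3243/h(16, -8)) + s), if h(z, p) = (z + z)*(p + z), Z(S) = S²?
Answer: 256/1133397 ≈ 0.00022587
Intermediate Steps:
h(z, p) = 2*z*(p + z) (h(z, p) = (2*z)*(p + z) = 2*z*(p + z))
1/((1825/Z(-1) - 3243/h(16, -8)) + s) = 1/((1825/((-1)²) - 3243*1/(32*(-8 + 16))) + 2615) = 1/((1825/1 - 3243/(2*16*8)) + 2615) = 1/((1825*1 - 3243/256) + 2615) = 1/((1825 - 3243*1/256) + 2615) = 1/((1825 - 3243/256) + 2615) = 1/(463957/256 + 2615) = 1/(1133397/256) = 256/1133397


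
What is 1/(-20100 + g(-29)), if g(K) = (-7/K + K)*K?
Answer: -1/19266 ≈ -5.1905e-5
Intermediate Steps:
g(K) = K*(K - 7/K) (g(K) = (K - 7/K)*K = K*(K - 7/K))
1/(-20100 + g(-29)) = 1/(-20100 + (-7 + (-29)**2)) = 1/(-20100 + (-7 + 841)) = 1/(-20100 + 834) = 1/(-19266) = -1/19266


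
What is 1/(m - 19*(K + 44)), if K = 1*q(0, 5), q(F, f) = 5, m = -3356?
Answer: -1/4287 ≈ -0.00023326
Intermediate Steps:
K = 5 (K = 1*5 = 5)
1/(m - 19*(K + 44)) = 1/(-3356 - 19*(5 + 44)) = 1/(-3356 - 19*49) = 1/(-3356 - 931) = 1/(-4287) = -1/4287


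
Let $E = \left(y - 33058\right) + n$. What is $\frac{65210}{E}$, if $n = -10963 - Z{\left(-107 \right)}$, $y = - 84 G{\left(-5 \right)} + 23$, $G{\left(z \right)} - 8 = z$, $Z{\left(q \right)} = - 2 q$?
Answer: $- \frac{32605}{22232} \approx -1.4666$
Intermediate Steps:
$G{\left(z \right)} = 8 + z$
$y = -229$ ($y = - 84 \left(8 - 5\right) + 23 = \left(-84\right) 3 + 23 = -252 + 23 = -229$)
$n = -11177$ ($n = -10963 - \left(-2\right) \left(-107\right) = -10963 - 214 = -11177$)
$E = -44464$ ($E = \left(-229 - 33058\right) - 11177 = -33287 - 11177 = -44464$)
$\frac{65210}{E} = \frac{65210}{-44464} = 65210 \left(- \frac{1}{44464}\right) = - \frac{32605}{22232}$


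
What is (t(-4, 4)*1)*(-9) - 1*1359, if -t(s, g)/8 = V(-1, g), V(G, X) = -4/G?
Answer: -1071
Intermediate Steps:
t(s, g) = -32 (t(s, g) = -(-32)/(-1) = -(-32)*(-1) = -8*4 = -32)
(t(-4, 4)*1)*(-9) - 1*1359 = -32*1*(-9) - 1*1359 = -32*(-9) - 1359 = 288 - 1359 = -1071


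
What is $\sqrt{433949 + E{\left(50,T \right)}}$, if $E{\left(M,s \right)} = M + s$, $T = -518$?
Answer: $\sqrt{433481} \approx 658.39$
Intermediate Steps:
$\sqrt{433949 + E{\left(50,T \right)}} = \sqrt{433949 + \left(50 - 518\right)} = \sqrt{433949 - 468} = \sqrt{433481}$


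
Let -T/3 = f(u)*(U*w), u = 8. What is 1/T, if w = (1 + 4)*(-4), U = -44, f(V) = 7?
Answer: -1/18480 ≈ -5.4113e-5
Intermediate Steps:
w = -20 (w = 5*(-4) = -20)
T = -18480 (T = -21*(-44*(-20)) = -21*880 = -3*6160 = -18480)
1/T = 1/(-18480) = -1/18480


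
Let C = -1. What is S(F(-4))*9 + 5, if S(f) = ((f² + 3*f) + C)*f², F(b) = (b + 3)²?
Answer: 32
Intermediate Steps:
F(b) = (3 + b)²
S(f) = f²*(-1 + f² + 3*f) (S(f) = ((f² + 3*f) - 1)*f² = (-1 + f² + 3*f)*f² = f²*(-1 + f² + 3*f))
S(F(-4))*9 + 5 = (((3 - 4)²)²*(-1 + ((3 - 4)²)² + 3*(3 - 4)²))*9 + 5 = (((-1)²)²*(-1 + ((-1)²)² + 3*(-1)²))*9 + 5 = (1²*(-1 + 1² + 3*1))*9 + 5 = (1*(-1 + 1 + 3))*9 + 5 = (1*3)*9 + 5 = 3*9 + 5 = 27 + 5 = 32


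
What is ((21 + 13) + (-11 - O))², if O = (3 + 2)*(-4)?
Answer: 1849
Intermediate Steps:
O = -20 (O = 5*(-4) = -20)
((21 + 13) + (-11 - O))² = ((21 + 13) + (-11 - 1*(-20)))² = (34 + (-11 + 20))² = (34 + 9)² = 43² = 1849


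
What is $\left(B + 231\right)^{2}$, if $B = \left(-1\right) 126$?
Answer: $11025$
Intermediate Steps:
$B = -126$
$\left(B + 231\right)^{2} = \left(-126 + 231\right)^{2} = 105^{2} = 11025$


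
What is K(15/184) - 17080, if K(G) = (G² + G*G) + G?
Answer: -289128635/16928 ≈ -17080.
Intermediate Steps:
K(G) = G + 2*G² (K(G) = (G² + G²) + G = 2*G² + G = G + 2*G²)
K(15/184) - 17080 = (15/184)*(1 + 2*(15/184)) - 17080 = (15*(1/184))*(1 + 2*(15*(1/184))) - 17080 = 15*(1 + 2*(15/184))/184 - 17080 = 15*(1 + 15/92)/184 - 17080 = (15/184)*(107/92) - 17080 = 1605/16928 - 17080 = -289128635/16928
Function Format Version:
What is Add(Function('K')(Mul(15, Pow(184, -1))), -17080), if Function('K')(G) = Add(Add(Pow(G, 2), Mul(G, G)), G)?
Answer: Rational(-289128635, 16928) ≈ -17080.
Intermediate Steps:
Function('K')(G) = Add(G, Mul(2, Pow(G, 2))) (Function('K')(G) = Add(Add(Pow(G, 2), Pow(G, 2)), G) = Add(Mul(2, Pow(G, 2)), G) = Add(G, Mul(2, Pow(G, 2))))
Add(Function('K')(Mul(15, Pow(184, -1))), -17080) = Add(Mul(Mul(15, Pow(184, -1)), Add(1, Mul(2, Mul(15, Pow(184, -1))))), -17080) = Add(Mul(Mul(15, Rational(1, 184)), Add(1, Mul(2, Mul(15, Rational(1, 184))))), -17080) = Add(Mul(Rational(15, 184), Add(1, Mul(2, Rational(15, 184)))), -17080) = Add(Mul(Rational(15, 184), Add(1, Rational(15, 92))), -17080) = Add(Mul(Rational(15, 184), Rational(107, 92)), -17080) = Add(Rational(1605, 16928), -17080) = Rational(-289128635, 16928)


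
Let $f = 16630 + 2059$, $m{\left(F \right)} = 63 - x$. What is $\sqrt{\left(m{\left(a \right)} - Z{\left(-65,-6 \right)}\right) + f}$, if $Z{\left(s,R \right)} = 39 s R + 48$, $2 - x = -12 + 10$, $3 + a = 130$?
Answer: $\sqrt{3490} \approx 59.076$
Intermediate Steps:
$a = 127$ ($a = -3 + 130 = 127$)
$x = 4$ ($x = 2 - \left(-12 + 10\right) = 2 - -2 = 2 + 2 = 4$)
$m{\left(F \right)} = 59$ ($m{\left(F \right)} = 63 - 4 = 59$)
$Z{\left(s,R \right)} = 48 + 39 R s$ ($Z{\left(s,R \right)} = 39 R s + 48 = 48 + 39 R s$)
$f = 18689$
$\sqrt{\left(m{\left(a \right)} - Z{\left(-65,-6 \right)}\right) + f} = \sqrt{\left(59 - \left(48 + 39 \left(-6\right) \left(-65\right)\right)\right) + 18689} = \sqrt{\left(59 - \left(48 + 15210\right)\right) + 18689} = \sqrt{\left(59 - 15258\right) + 18689} = \sqrt{-15199 + 18689} = \sqrt{3490}$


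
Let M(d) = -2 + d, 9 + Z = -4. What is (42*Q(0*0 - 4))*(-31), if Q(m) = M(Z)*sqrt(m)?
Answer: 39060*I ≈ 39060.0*I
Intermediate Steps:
Z = -13 (Z = -9 - 4 = -13)
Q(m) = -15*sqrt(m) (Q(m) = (-2 - 13)*sqrt(m) = -15*sqrt(m))
(42*Q(0*0 - 4))*(-31) = (42*(-15*sqrt(0*0 - 4)))*(-31) = (42*(-15*sqrt(0 - 4)))*(-31) = (42*(-30*I))*(-31) = -1260*I*(-31) = 39060*I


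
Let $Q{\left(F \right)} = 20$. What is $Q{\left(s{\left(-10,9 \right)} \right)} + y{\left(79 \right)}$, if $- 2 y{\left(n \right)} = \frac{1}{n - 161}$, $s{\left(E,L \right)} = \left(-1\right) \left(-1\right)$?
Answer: $\frac{3281}{164} \approx 20.006$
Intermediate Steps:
$s{\left(E,L \right)} = 1$
$y{\left(n \right)} = - \frac{1}{2 \left(-161 + n\right)}$ ($y{\left(n \right)} = - \frac{1}{2 \left(n - 161\right)} = - \frac{1}{2 \left(-161 + n\right)}$)
$Q{\left(s{\left(-10,9 \right)} \right)} + y{\left(79 \right)} = 20 - \frac{1}{-322 + 2 \cdot 79} = 20 - \frac{1}{-322 + 158} = 20 - \frac{1}{-164} = 20 - - \frac{1}{164} = 20 + \frac{1}{164} = \frac{3281}{164}$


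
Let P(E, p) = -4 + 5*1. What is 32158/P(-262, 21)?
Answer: 32158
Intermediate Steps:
P(E, p) = 1 (P(E, p) = -4 + 5 = 1)
32158/P(-262, 21) = 32158/1 = 32158*1 = 32158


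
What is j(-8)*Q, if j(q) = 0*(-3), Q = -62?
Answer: 0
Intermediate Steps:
j(q) = 0
j(-8)*Q = 0*(-62) = 0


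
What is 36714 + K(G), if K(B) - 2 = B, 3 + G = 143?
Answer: 36856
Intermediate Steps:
G = 140 (G = -3 + 143 = 140)
K(B) = 2 + B
36714 + K(G) = 36714 + (2 + 140) = 36714 + 142 = 36856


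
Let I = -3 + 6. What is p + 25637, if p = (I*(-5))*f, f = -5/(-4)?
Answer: 102473/4 ≈ 25618.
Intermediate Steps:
I = 3
f = 5/4 (f = -5*(-1/4) = 5/4 ≈ 1.2500)
p = -75/4 (p = (3*(-5))*(5/4) = -15*5/4 = -75/4 ≈ -18.750)
p + 25637 = -75/4 + 25637 = 102473/4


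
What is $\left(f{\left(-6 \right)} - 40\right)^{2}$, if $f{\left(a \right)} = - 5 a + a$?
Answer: $256$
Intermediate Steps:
$f{\left(a \right)} = - 4 a$
$\left(f{\left(-6 \right)} - 40\right)^{2} = \left(\left(-4\right) \left(-6\right) - 40\right)^{2} = \left(24 - 40\right)^{2} = \left(-16\right)^{2} = 256$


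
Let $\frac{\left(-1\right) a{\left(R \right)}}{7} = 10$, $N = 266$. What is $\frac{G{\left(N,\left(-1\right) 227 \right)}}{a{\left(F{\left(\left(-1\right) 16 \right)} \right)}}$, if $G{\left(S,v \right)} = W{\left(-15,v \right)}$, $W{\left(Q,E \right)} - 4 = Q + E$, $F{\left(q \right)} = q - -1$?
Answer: $\frac{17}{5} \approx 3.4$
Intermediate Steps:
$F{\left(q \right)} = 1 + q$ ($F{\left(q \right)} = q + 1 = 1 + q$)
$W{\left(Q,E \right)} = 4 + E + Q$ ($W{\left(Q,E \right)} = 4 + \left(Q + E\right) = 4 + \left(E + Q\right) = 4 + E + Q$)
$a{\left(R \right)} = -70$ ($a{\left(R \right)} = \left(-7\right) 10 = -70$)
$G{\left(S,v \right)} = -11 + v$ ($G{\left(S,v \right)} = 4 + v - 15 = -11 + v$)
$\frac{G{\left(N,\left(-1\right) 227 \right)}}{a{\left(F{\left(\left(-1\right) 16 \right)} \right)}} = \frac{-11 - 227}{-70} = \left(-11 - 227\right) \left(- \frac{1}{70}\right) = \left(-238\right) \left(- \frac{1}{70}\right) = \frac{17}{5}$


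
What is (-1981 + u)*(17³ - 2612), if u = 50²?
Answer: 1194219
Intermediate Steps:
u = 2500
(-1981 + u)*(17³ - 2612) = (-1981 + 2500)*(17³ - 2612) = 519*(4913 - 2612) = 519*2301 = 1194219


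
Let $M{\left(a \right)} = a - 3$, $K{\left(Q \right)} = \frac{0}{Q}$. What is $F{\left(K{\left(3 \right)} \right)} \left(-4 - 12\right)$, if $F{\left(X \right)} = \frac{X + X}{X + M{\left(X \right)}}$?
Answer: $0$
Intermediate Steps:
$K{\left(Q \right)} = 0$
$M{\left(a \right)} = -3 + a$
$F{\left(X \right)} = \frac{2 X}{-3 + 2 X}$ ($F{\left(X \right)} = \frac{X + X}{X + \left(-3 + X\right)} = \frac{2 X}{-3 + 2 X}$)
$F{\left(K{\left(3 \right)} \right)} \left(-4 - 12\right) = 2 \cdot 0 \frac{1}{-3 + 2 \cdot 0} \left(-4 - 12\right) = 2 \cdot 0 \frac{1}{-3 + 0} \left(-16\right) = 2 \cdot 0 \frac{1}{-3} \left(-16\right) = 2 \cdot 0 \left(- \frac{1}{3}\right) \left(-16\right) = 0 \left(-16\right) = 0$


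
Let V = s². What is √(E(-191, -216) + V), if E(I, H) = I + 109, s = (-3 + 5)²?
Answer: I*√66 ≈ 8.124*I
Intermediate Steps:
s = 4 (s = 2² = 4)
E(I, H) = 109 + I
V = 16 (V = 4² = 16)
√(E(-191, -216) + V) = √((109 - 191) + 16) = √(-82 + 16) = √(-66) = I*√66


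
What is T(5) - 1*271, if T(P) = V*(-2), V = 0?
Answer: -271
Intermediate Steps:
T(P) = 0 (T(P) = 0*(-2) = 0)
T(5) - 1*271 = 0 - 1*271 = 0 - 271 = -271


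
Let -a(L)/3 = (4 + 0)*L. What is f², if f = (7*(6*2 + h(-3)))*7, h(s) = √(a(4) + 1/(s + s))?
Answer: 1380575/6 + 163268*I*√6 ≈ 2.301e+5 + 3.9992e+5*I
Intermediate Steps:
a(L) = -12*L (a(L) = -3*(4 + 0)*L = -12*L)
h(s) = √(-48 + 1/(2*s)) (h(s) = √(-12*4 + 1/(s + s)) = √(-48 + 1/(2*s)))
f = 588 + 833*I*√6/6 (f = (7*(6*2 + √(-192 + 2/(-3))/2))*7 = (7*(12 + √(-192 + 2*(-⅓))/2))*7 = (7*(12 + √(-192 - ⅔)/2))*7 = (7*(12 + √(-578/3)/2))*7 = (7*(12 + (17*I*√6/3)/2))*7 = (7*(12 + 17*I*√6/6))*7 = (84 + 119*I*√6/6)*7 = 588 + 833*I*√6/6 ≈ 588.0 + 340.07*I)
f² = (588 + 833*I*√6/6)²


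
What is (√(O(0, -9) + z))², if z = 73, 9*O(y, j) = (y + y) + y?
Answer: 73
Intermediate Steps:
O(y, j) = y/3 (O(y, j) = ((y + y) + y)/9 = (2*y + y)/9 = (3*y)/9 = y/3)
(√(O(0, -9) + z))² = (√((⅓)*0 + 73))² = (√(0 + 73))² = (√73)² = 73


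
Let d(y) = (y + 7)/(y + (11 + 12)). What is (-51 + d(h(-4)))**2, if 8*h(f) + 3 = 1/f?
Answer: 1344102244/522729 ≈ 2571.3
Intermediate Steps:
h(f) = -3/8 + 1/(8*f) (h(f) = -3/8 + (1/f)/8 = -3/8 + 1/(8*f))
d(y) = (7 + y)/(23 + y) (d(y) = (7 + y)/(y + 23) = (7 + y)/(23 + y))
(-51 + d(h(-4)))**2 = (-51 + (7 + (1/8)*(1 - 3*(-4))/(-4))/(23 + (1/8)*(1 - 3*(-4))/(-4)))**2 = (-51 + (7 + (1/8)*(-1/4)*(1 + 12))/(23 + (1/8)*(-1/4)*(1 + 12)))**2 = (-51 + (7 + (1/8)*(-1/4)*13)/(23 + (1/8)*(-1/4)*13))**2 = (-51 + (7 - 13/32)/(23 - 13/32))**2 = (-51 + (211/32)/(723/32))**2 = (-51 + (32/723)*(211/32))**2 = (-51 + 211/723)**2 = (-36662/723)**2 = 1344102244/522729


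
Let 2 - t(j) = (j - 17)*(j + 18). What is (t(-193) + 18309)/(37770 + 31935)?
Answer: -18439/69705 ≈ -0.26453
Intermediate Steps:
t(j) = 2 - (-17 + j)*(18 + j) (t(j) = 2 - (j - 17)*(j + 18) = 2 - (-17 + j)*(18 + j))
(t(-193) + 18309)/(37770 + 31935) = ((308 - 1*(-193) - 1*(-193)**2) + 18309)/(37770 + 31935) = ((308 + 193 - 1*37249) + 18309)/69705 = ((308 + 193 - 37249) + 18309)*(1/69705) = (-36748 + 18309)*(1/69705) = -18439*1/69705 = -18439/69705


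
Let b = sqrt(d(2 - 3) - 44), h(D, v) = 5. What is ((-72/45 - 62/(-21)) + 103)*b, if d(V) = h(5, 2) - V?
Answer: 10957*I*sqrt(38)/105 ≈ 643.27*I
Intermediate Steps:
d(V) = 5 - V
b = I*sqrt(38) (b = sqrt((5 - (2 - 3)) - 44) = sqrt((5 - 1*(-1)) - 44) = sqrt((5 + 1) - 44) = sqrt(6 - 44) = sqrt(-38) = I*sqrt(38) ≈ 6.1644*I)
((-72/45 - 62/(-21)) + 103)*b = ((-72/45 - 62/(-21)) + 103)*(I*sqrt(38)) = ((-72*1/45 - 62*(-1/21)) + 103)*(I*sqrt(38)) = ((-8/5 + 62/21) + 103)*(I*sqrt(38)) = (142/105 + 103)*(I*sqrt(38)) = 10957*(I*sqrt(38))/105 = 10957*I*sqrt(38)/105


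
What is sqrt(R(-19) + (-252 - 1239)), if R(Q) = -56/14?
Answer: I*sqrt(1495) ≈ 38.665*I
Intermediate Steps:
R(Q) = -4 (R(Q) = -56*1/14 = -4)
sqrt(R(-19) + (-252 - 1239)) = sqrt(-4 + (-252 - 1239)) = sqrt(-4 - 1491) = sqrt(-1495) = I*sqrt(1495)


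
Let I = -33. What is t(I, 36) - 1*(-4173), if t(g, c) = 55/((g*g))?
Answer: 413132/99 ≈ 4173.0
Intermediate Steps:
t(g, c) = 55/g² (t(g, c) = 55/(g²) = 55/g²)
t(I, 36) - 1*(-4173) = 55/(-33)² - 1*(-4173) = 55*(1/1089) + 4173 = 5/99 + 4173 = 413132/99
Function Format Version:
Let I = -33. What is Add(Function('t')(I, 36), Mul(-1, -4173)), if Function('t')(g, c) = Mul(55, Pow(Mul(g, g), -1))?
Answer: Rational(413132, 99) ≈ 4173.0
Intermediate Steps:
Function('t')(g, c) = Mul(55, Pow(g, -2)) (Function('t')(g, c) = Mul(55, Pow(Pow(g, 2), -1)) = Mul(55, Pow(g, -2)))
Add(Function('t')(I, 36), Mul(-1, -4173)) = Add(Mul(55, Pow(-33, -2)), Mul(-1, -4173)) = Add(Mul(55, Rational(1, 1089)), 4173) = Add(Rational(5, 99), 4173) = Rational(413132, 99)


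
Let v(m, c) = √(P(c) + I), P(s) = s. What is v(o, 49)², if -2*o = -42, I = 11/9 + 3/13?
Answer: 5903/117 ≈ 50.453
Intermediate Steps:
I = 170/117 (I = 11*(⅑) + 3*(1/13) = 11/9 + 3/13 = 170/117 ≈ 1.4530)
o = 21 (o = -½*(-42) = 21)
v(m, c) = √(170/117 + c) (v(m, c) = √(c + 170/117) = √(170/117 + c))
v(o, 49)² = (√(2210 + 1521*49)/39)² = (√(2210 + 74529)/39)² = (√76739/39)² = 5903/117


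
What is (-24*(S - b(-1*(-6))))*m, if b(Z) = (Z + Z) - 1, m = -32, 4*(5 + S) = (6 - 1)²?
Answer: -7488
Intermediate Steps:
S = 5/4 (S = -5 + (6 - 1)²/4 = -5 + (¼)*5² = -5 + (¼)*25 = -5 + 25/4 = 5/4 ≈ 1.2500)
b(Z) = -1 + 2*Z (b(Z) = 2*Z - 1 = -1 + 2*Z)
(-24*(S - b(-1*(-6))))*m = -24*(5/4 - (-1 + 2*(-1*(-6))))*(-32) = -24*(5/4 - (-1 + 2*6))*(-32) = -24*(5/4 - (-1 + 12))*(-32) = -24*(5/4 - 1*11)*(-32) = -24*(5/4 - 11)*(-32) = -24*(-39/4)*(-32) = 234*(-32) = -7488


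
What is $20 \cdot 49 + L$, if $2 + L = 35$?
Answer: $1013$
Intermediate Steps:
$L = 33$ ($L = -2 + 35 = 33$)
$20 \cdot 49 + L = 20 \cdot 49 + 33 = 980 + 33 = 1013$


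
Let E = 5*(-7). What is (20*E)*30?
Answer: -21000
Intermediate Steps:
E = -35
(20*E)*30 = (20*(-35))*30 = -700*30 = -21000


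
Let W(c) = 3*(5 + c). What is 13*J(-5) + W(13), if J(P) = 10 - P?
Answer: 249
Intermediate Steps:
W(c) = 15 + 3*c
13*J(-5) + W(13) = 13*(10 - 1*(-5)) + (15 + 3*13) = 13*(10 + 5) + (15 + 39) = 13*15 + 54 = 195 + 54 = 249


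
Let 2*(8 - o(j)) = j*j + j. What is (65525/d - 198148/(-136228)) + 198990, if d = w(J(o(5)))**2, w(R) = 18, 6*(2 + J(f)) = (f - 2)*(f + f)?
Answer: 2197996422233/11034468 ≈ 1.9919e+5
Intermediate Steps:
o(j) = 8 - j/2 - j**2/2 (o(j) = 8 - (j*j + j)/2 = 8 - (j**2 + j)/2 = 8 - (j + j**2)/2 = 8 + (-j/2 - j**2/2) = 8 - j/2 - j**2/2)
J(f) = -2 + f*(-2 + f)/3 (J(f) = -2 + ((f - 2)*(f + f))/6 = -2 + ((-2 + f)*(2*f))/6 = -2 + (2*f*(-2 + f))/6 = -2 + f*(-2 + f)/3)
d = 324 (d = 18**2 = 324)
(65525/d - 198148/(-136228)) + 198990 = (65525/324 - 198148/(-136228)) + 198990 = (65525*(1/324) - 198148*(-1/136228)) + 198990 = (65525/324 + 49537/34057) + 198990 = 2247634913/11034468 + 198990 = 2197996422233/11034468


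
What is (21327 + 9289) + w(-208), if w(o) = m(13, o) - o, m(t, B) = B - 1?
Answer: 30615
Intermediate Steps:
m(t, B) = -1 + B
w(o) = -1 (w(o) = (-1 + o) - o = -1)
(21327 + 9289) + w(-208) = (21327 + 9289) - 1 = 30616 - 1 = 30615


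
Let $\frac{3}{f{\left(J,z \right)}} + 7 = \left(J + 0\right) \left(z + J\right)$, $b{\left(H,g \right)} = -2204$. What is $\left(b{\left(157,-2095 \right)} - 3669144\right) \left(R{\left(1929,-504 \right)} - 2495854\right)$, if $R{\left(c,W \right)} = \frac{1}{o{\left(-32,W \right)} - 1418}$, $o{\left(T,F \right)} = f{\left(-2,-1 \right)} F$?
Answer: $\frac{430667981950350}{47} \approx 9.1631 \cdot 10^{12}$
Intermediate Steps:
$f{\left(J,z \right)} = \frac{3}{-7 + J \left(J + z\right)}$ ($f{\left(J,z \right)} = \frac{3}{-7 + \left(J + 0\right) \left(z + J\right)} = \frac{3}{-7 + J \left(J + z\right)}$)
$o{\left(T,F \right)} = - 3 F$ ($o{\left(T,F \right)} = \frac{3}{-7 + \left(-2\right)^{2} - -2} F = \frac{3}{-7 + 4 + 2} F = \frac{3}{-1} F = 3 \left(-1\right) F = - 3 F$)
$R{\left(c,W \right)} = \frac{1}{-1418 - 3 W}$ ($R{\left(c,W \right)} = \frac{1}{- 3 W - 1418} = \frac{1}{-1418 - 3 W}$)
$\left(b{\left(157,-2095 \right)} - 3669144\right) \left(R{\left(1929,-504 \right)} - 2495854\right) = \left(-2204 - 3669144\right) \left(- \frac{1}{1418 + 3 \left(-504\right)} - 2495854\right) = - 3671348 \left(- \frac{1}{1418 - 1512} - 2495854\right) = - 3671348 \left(- \frac{1}{-94} - 2495854\right) = - 3671348 \left(\left(-1\right) \left(- \frac{1}{94}\right) - 2495854\right) = - 3671348 \left(\frac{1}{94} - 2495854\right) = \left(-3671348\right) \left(- \frac{234610275}{94}\right) = \frac{430667981950350}{47}$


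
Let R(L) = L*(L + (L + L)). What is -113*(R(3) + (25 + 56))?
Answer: -12204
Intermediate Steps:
R(L) = 3*L² (R(L) = L*(L + 2*L) = L*(3*L) = 3*L²)
-113*(R(3) + (25 + 56)) = -113*(3*3² + (25 + 56)) = -113*(3*9 + 81) = -113*(27 + 81) = -113*108 = -12204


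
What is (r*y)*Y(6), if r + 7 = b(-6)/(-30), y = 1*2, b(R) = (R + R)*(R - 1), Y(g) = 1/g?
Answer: -49/15 ≈ -3.2667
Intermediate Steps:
b(R) = 2*R*(-1 + R) (b(R) = (2*R)*(-1 + R) = 2*R*(-1 + R))
y = 2
r = -49/5 (r = -7 + (2*(-6)*(-1 - 6))/(-30) = -7 + (2*(-6)*(-7))*(-1/30) = -7 + 84*(-1/30) = -7 - 14/5 = -49/5 ≈ -9.8000)
(r*y)*Y(6) = -49/5*2/6 = -98/5*⅙ = -49/15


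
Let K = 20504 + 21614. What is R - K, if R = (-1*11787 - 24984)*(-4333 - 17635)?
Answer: 807743210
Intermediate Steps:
K = 42118
R = 807785328 (R = (-11787 - 24984)*(-21968) = -36771*(-21968) = 807785328)
R - K = 807785328 - 1*42118 = 807785328 - 42118 = 807743210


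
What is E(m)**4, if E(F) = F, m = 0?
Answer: 0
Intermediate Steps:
E(m)**4 = 0**4 = 0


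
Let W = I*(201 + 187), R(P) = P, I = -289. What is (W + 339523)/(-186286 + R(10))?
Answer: -75797/62092 ≈ -1.2207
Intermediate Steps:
W = -112132 (W = -289*(201 + 187) = -289*388 = -112132)
(W + 339523)/(-186286 + R(10)) = (-112132 + 339523)/(-186286 + 10) = 227391/(-186276) = 227391*(-1/186276) = -75797/62092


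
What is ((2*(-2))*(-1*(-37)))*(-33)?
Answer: 4884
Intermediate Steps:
((2*(-2))*(-1*(-37)))*(-33) = -4*37*(-33) = -148*(-33) = 4884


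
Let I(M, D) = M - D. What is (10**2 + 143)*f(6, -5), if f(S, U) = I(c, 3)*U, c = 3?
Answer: 0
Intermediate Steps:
f(S, U) = 0 (f(S, U) = (3 - 1*3)*U = (3 - 3)*U = 0*U = 0)
(10**2 + 143)*f(6, -5) = (10**2 + 143)*0 = (100 + 143)*0 = 243*0 = 0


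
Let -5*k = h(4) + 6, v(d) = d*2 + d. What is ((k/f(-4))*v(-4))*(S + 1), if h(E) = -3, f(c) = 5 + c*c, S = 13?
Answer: 24/5 ≈ 4.8000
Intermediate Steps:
f(c) = 5 + c²
v(d) = 3*d (v(d) = 2*d + d = 3*d)
k = -⅗ (k = -(-3 + 6)/5 = -⅕*3 = -⅗ ≈ -0.60000)
((k/f(-4))*v(-4))*(S + 1) = ((-3/(5*(5 + (-4)²)))*(3*(-4)))*(13 + 1) = (-3/(5*(5 + 16))*(-12))*14 = (-⅗/21*(-12))*14 = (-⅗*1/21*(-12))*14 = -1/35*(-12)*14 = (12/35)*14 = 24/5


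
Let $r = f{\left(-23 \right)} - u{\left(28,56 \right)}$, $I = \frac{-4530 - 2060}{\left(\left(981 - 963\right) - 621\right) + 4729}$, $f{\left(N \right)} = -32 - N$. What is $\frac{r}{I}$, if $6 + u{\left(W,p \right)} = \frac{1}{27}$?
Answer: $\frac{169166}{88965} \approx 1.9015$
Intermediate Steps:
$u{\left(W,p \right)} = - \frac{161}{27}$ ($u{\left(W,p \right)} = -6 + \frac{1}{27} = - \frac{161}{27}$)
$I = - \frac{3295}{2063}$ ($I = - \frac{6590}{\left(18 - 621\right) + 4729} = - \frac{6590}{-603 + 4729} = - \frac{6590}{4126} = \left(-6590\right) \frac{1}{4126} = - \frac{3295}{2063} \approx -1.5972$)
$r = - \frac{82}{27}$ ($r = \left(-32 - -23\right) - - \frac{161}{27} = \left(-32 + 23\right) + \frac{161}{27} = -9 + \frac{161}{27} = - \frac{82}{27} \approx -3.037$)
$\frac{r}{I} = - \frac{82}{27 \left(- \frac{3295}{2063}\right)} = \left(- \frac{82}{27}\right) \left(- \frac{2063}{3295}\right) = \frac{169166}{88965}$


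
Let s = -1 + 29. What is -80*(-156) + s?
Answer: 12508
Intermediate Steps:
s = 28
-80*(-156) + s = -80*(-156) + 28 = 12480 + 28 = 12508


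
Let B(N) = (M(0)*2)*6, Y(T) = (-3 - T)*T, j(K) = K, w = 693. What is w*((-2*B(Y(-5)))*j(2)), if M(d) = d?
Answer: 0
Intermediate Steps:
Y(T) = T*(-3 - T)
B(N) = 0 (B(N) = (0*2)*6 = 0*6 = 0)
w*((-2*B(Y(-5)))*j(2)) = 693*(-2*0*2) = 693*(0*2) = 693*0 = 0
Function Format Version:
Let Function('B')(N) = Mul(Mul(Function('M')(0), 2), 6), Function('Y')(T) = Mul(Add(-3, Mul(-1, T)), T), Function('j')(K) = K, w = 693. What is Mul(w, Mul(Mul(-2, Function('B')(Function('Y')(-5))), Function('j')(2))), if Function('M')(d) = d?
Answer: 0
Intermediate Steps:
Function('Y')(T) = Mul(T, Add(-3, Mul(-1, T)))
Function('B')(N) = 0 (Function('B')(N) = Mul(Mul(0, 2), 6) = Mul(0, 6) = 0)
Mul(w, Mul(Mul(-2, Function('B')(Function('Y')(-5))), Function('j')(2))) = Mul(693, Mul(Mul(-2, 0), 2)) = Mul(693, Mul(0, 2)) = Mul(693, 0) = 0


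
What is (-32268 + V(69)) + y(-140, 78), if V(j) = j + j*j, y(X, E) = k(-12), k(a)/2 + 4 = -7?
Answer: -27460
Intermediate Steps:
k(a) = -22 (k(a) = -8 + 2*(-7) = -8 - 14 = -22)
y(X, E) = -22
V(j) = j + j**2
(-32268 + V(69)) + y(-140, 78) = (-32268 + 69*(1 + 69)) - 22 = (-32268 + 69*70) - 22 = (-32268 + 4830) - 22 = -27438 - 22 = -27460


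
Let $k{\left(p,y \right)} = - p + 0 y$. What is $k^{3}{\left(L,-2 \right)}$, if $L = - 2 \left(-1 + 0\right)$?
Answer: $-8$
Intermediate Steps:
$L = 2$ ($L = \left(-2\right) \left(-1\right) = 2$)
$k{\left(p,y \right)} = - p$ ($k{\left(p,y \right)} = - p + 0 = - p$)
$k^{3}{\left(L,-2 \right)} = \left(\left(-1\right) 2\right)^{3} = \left(-2\right)^{3} = -8$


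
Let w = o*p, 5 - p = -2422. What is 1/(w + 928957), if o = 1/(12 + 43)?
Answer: 55/51095062 ≈ 1.0764e-6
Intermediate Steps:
p = 2427 (p = 5 - 1*(-2422) = 5 + 2422 = 2427)
o = 1/55 ≈ 0.018182
w = 2427/55 (w = (1/55)*2427 = 2427/55 ≈ 44.127)
1/(w + 928957) = 1/(2427/55 + 928957) = 1/(51095062/55) = 55/51095062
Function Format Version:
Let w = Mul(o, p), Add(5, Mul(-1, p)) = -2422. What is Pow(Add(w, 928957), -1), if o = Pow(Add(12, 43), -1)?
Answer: Rational(55, 51095062) ≈ 1.0764e-6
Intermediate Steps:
p = 2427 (p = Add(5, Mul(-1, -2422)) = Add(5, 2422) = 2427)
o = Rational(1, 55) (o = Pow(55, -1) = Rational(1, 55) ≈ 0.018182)
w = Rational(2427, 55) (w = Mul(Rational(1, 55), 2427) = Rational(2427, 55) ≈ 44.127)
Pow(Add(w, 928957), -1) = Pow(Add(Rational(2427, 55), 928957), -1) = Pow(Rational(51095062, 55), -1) = Rational(55, 51095062)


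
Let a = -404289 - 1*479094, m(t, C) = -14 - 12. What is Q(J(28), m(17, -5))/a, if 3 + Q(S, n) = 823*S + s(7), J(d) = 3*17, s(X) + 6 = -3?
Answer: -13987/294461 ≈ -0.047500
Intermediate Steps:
s(X) = -9 (s(X) = -6 - 3 = -9)
m(t, C) = -26
J(d) = 51
Q(S, n) = -12 + 823*S (Q(S, n) = -3 + (823*S - 9) = -3 + (-9 + 823*S) = -12 + 823*S)
a = -883383 (a = -404289 - 479094 = -883383)
Q(J(28), m(17, -5))/a = (-12 + 823*51)/(-883383) = (-12 + 41973)*(-1/883383) = 41961*(-1/883383) = -13987/294461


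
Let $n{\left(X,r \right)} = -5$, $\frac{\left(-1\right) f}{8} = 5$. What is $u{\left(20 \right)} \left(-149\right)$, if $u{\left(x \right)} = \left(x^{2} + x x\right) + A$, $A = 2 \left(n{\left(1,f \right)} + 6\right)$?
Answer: $-119498$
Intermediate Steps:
$f = -40$ ($f = \left(-8\right) 5 = -40$)
$A = 2$ ($A = 2 \left(-5 + 6\right) = 2 \cdot 1 = 2$)
$u{\left(x \right)} = 2 + 2 x^{2}$ ($u{\left(x \right)} = \left(x^{2} + x x\right) + 2 = \left(x^{2} + x^{2}\right) + 2 = 2 x^{2} + 2 = 2 + 2 x^{2}$)
$u{\left(20 \right)} \left(-149\right) = \left(2 + 2 \cdot 20^{2}\right) \left(-149\right) = \left(2 + 2 \cdot 400\right) \left(-149\right) = \left(2 + 800\right) \left(-149\right) = 802 \left(-149\right) = -119498$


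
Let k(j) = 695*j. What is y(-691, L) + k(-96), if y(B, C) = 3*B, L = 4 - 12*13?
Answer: -68793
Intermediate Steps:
L = -152 (L = 4 - 156 = -152)
y(-691, L) + k(-96) = 3*(-691) + 695*(-96) = -2073 - 66720 = -68793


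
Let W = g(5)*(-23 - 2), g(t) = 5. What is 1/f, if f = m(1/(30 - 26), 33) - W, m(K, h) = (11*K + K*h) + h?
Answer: 1/169 ≈ 0.0059172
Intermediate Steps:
m(K, h) = h + 11*K + K*h
W = -125 (W = 5*(-23 - 2) = 5*(-25) = -125)
f = 169 (f = (33 + 11/(30 - 26) + 33/(30 - 26)) - 1*(-125) = (33 + 11/4 + 33/4) + 125 = 44 + 125 = 169)
1/f = 1/169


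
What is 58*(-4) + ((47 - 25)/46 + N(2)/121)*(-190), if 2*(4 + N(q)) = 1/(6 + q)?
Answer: -7050713/22264 ≈ -316.69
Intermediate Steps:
N(q) = -4 + 1/(2*(6 + q))
58*(-4) + ((47 - 25)/46 + N(2)/121)*(-190) = 58*(-4) + ((47 - 25)/46 + ((-47 - 8*2)/(2*(6 + 2)))/121)*(-190) = -232 + (22*(1/46) + ((1/2)*(-47 - 16)/8)*(1/121))*(-190) = -232 + (11/23 + ((1/2)*(1/8)*(-63))*(1/121))*(-190) = -232 + (11/23 - 63/16*1/121)*(-190) = -232 + (11/23 - 63/1936)*(-190) = -232 + (19847/44528)*(-190) = -232 - 1885465/22264 = -7050713/22264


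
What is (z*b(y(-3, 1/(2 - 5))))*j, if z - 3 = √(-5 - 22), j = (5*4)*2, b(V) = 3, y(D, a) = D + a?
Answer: 360 + 360*I*√3 ≈ 360.0 + 623.54*I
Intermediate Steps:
j = 40 (j = 20*2 = 40)
z = 3 + 3*I*√3 (z = 3 + √(-5 - 22) = 3 + √(-27) = 3 + 3*I*√3 ≈ 3.0 + 5.1962*I)
(z*b(y(-3, 1/(2 - 5))))*j = ((3 + 3*I*√3)*3)*40 = (9 + 9*I*√3)*40 = 360 + 360*I*√3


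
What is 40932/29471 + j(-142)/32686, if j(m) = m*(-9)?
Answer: 687783645/481644553 ≈ 1.4280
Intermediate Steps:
j(m) = -9*m
40932/29471 + j(-142)/32686 = 40932/29471 - 9*(-142)/32686 = 40932*(1/29471) + 1278*(1/32686) = 40932/29471 + 639/16343 = 687783645/481644553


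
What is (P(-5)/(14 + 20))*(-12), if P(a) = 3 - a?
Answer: -48/17 ≈ -2.8235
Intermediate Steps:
(P(-5)/(14 + 20))*(-12) = ((3 - 1*(-5))/(14 + 20))*(-12) = ((3 + 5)/34)*(-12) = (8*(1/34))*(-12) = (4/17)*(-12) = -48/17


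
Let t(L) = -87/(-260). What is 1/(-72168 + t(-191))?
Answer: -260/18763593 ≈ -1.3857e-5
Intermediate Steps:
t(L) = 87/260 (t(L) = -87*(-1/260) = 87/260)
1/(-72168 + t(-191)) = 1/(-72168 + 87/260) = 1/(-18763593/260) = -260/18763593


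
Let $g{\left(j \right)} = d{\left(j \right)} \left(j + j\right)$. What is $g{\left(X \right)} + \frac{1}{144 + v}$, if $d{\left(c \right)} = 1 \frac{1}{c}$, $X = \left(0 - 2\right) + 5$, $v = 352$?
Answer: $\frac{993}{496} \approx 2.002$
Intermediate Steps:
$X = 3$ ($X = -2 + 5 = 3$)
$d{\left(c \right)} = \frac{1}{c}$
$g{\left(j \right)} = 2$ ($g{\left(j \right)} = \frac{j + j}{j} = \frac{2 j}{j} = 2$)
$g{\left(X \right)} + \frac{1}{144 + v} = 2 + \frac{1}{144 + 352} = 2 + \frac{1}{496} = \frac{993}{496}$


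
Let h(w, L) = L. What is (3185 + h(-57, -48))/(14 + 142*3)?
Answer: 3137/440 ≈ 7.1295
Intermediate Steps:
(3185 + h(-57, -48))/(14 + 142*3) = (3185 - 48)/(14 + 142*3) = 3137/(14 + 426) = 3137/440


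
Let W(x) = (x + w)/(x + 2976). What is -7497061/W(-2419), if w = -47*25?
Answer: 4175862977/3594 ≈ 1.1619e+6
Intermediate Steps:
w = -1175
W(x) = (-1175 + x)/(2976 + x) (W(x) = (x - 1175)/(x + 2976) = (-1175 + x)/(2976 + x))
-7497061/W(-2419) = -7497061*(2976 - 2419)/(-1175 - 2419) = -7497061/(-3594/557) = -7497061*(-557/3594) = 4175862977/3594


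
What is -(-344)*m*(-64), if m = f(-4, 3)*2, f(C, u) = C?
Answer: 176128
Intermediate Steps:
m = -8 (m = -4*2 = -8)
-(-344)*m*(-64) = -(-344)*(-8)*(-64) = -86*32*(-64) = -2752*(-64) = 176128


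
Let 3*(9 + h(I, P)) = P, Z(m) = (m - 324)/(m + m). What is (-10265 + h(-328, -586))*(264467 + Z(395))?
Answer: -3281021031704/1185 ≈ -2.7688e+9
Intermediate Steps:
Z(m) = (-324 + m)/(2*m) (Z(m) = (-324 + m)/((2*m)) = (-324 + m)*(1/(2*m)) = (-324 + m)/(2*m))
h(I, P) = -9 + P/3
(-10265 + h(-328, -586))*(264467 + Z(395)) = (-10265 + (-9 + (1/3)*(-586)))*(264467 + (1/2)*(-324 + 395)/395) = (-10265 + (-9 - 586/3))*(264467 + (1/2)*(1/395)*71) = (-10265 - 613/3)*(264467 + 71/790) = -31408/3*208929001/790 = -3281021031704/1185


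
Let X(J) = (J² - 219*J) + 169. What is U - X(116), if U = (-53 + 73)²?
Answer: 12179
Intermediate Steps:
X(J) = 169 + J² - 219*J
U = 400 (U = 20² = 400)
U - X(116) = 400 - (169 + 116² - 219*116) = 400 - (169 + 13456 - 25404) = 400 - 1*(-11779) = 400 + 11779 = 12179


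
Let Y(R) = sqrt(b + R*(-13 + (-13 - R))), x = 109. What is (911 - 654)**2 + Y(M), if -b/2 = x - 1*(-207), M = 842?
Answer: 66049 + 4*I*sqrt(45718) ≈ 66049.0 + 855.27*I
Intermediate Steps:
b = -632 (b = -2*(109 - 1*(-207)) = -2*(109 + 207) = -2*316 = -632)
Y(R) = sqrt(-632 + R*(-26 - R)) (Y(R) = sqrt(-632 + R*(-13 + (-13 - R))) = sqrt(-632 + R*(-26 - R)))
(911 - 654)**2 + Y(M) = (911 - 654)**2 + sqrt(-632 - 1*842**2 - 26*842) = 257**2 + sqrt(-632 - 1*708964 - 21892) = 66049 + sqrt(-632 - 708964 - 21892) = 66049 + sqrt(-731488) = 66049 + 4*I*sqrt(45718)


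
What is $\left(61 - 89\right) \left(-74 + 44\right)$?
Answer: $840$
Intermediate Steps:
$\left(61 - 89\right) \left(-74 + 44\right) = \left(-28\right) \left(-30\right) = 840$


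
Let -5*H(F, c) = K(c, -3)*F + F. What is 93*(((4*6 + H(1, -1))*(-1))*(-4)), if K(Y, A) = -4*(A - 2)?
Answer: 36828/5 ≈ 7365.6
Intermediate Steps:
K(Y, A) = 8 - 4*A (K(Y, A) = -4*(-2 + A) = 8 - 4*A)
H(F, c) = -21*F/5 (H(F, c) = -((8 - 4*(-3))*F + F)/5 = -((8 + 12)*F + F)/5 = -(20*F + F)/5 = -21*F/5)
93*(((4*6 + H(1, -1))*(-1))*(-4)) = 93*(((4*6 - 21/5*1)*(-1))*(-4)) = 93*(((24 - 21/5)*(-1))*(-4)) = 93*(((99/5)*(-1))*(-4)) = 93*(-99/5*(-4)) = 93*(396/5) = 36828/5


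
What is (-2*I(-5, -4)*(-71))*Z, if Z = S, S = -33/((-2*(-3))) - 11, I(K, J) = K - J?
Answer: 2343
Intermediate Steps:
S = -33/2 (S = -33/6 - 11 = -33*1/6 - 11 = -11/2 - 11 = -33/2 ≈ -16.500)
Z = -33/2 ≈ -16.500
(-2*I(-5, -4)*(-71))*Z = (-2*(-5 - 1*(-4))*(-71))*(-33/2) = (-2*(-5 + 4)*(-71))*(-33/2) = (-2*(-1)*(-71))*(-33/2) = (2*(-71))*(-33/2) = -142*(-33/2) = 2343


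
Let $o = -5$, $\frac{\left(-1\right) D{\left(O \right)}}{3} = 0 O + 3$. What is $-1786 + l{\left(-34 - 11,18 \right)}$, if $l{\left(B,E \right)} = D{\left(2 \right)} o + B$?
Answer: $-1786$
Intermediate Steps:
$D{\left(O \right)} = -9$ ($D{\left(O \right)} = - 3 \left(0 O + 3\right) = - 3 \left(0 + 3\right) = \left(-3\right) 3 = -9$)
$l{\left(B,E \right)} = 45 + B$ ($l{\left(B,E \right)} = \left(-9\right) \left(-5\right) + B = 45 + B$)
$-1786 + l{\left(-34 - 11,18 \right)} = -1786 + \left(45 - 45\right) = -1786 + 0 = -1786$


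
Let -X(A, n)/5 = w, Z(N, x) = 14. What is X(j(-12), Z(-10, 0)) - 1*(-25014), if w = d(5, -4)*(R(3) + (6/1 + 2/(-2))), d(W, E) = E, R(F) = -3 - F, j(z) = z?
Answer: 24994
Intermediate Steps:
w = 4 (w = -4*((-3 - 1*3) + (6/1 + 2/(-2))) = -4*((-3 - 3) + (6*1 + 2*(-1/2))) = -4*(-6 + (6 - 1)) = -4*(-6 + 5) = -4*(-1) = 4)
X(A, n) = -20 (X(A, n) = -5*4 = -20)
X(j(-12), Z(-10, 0)) - 1*(-25014) = -20 - 1*(-25014) = -20 + 25014 = 24994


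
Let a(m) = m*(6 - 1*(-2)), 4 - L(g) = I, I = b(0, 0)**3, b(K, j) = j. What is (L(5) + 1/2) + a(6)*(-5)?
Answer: -471/2 ≈ -235.50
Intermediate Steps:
I = 0 (I = 0**3 = 0)
L(g) = 4 (L(g) = 4 - 1*0 = 4 + 0 = 4)
a(m) = 8*m (a(m) = m*(6 + 2) = m*8 = 8*m)
(L(5) + 1/2) + a(6)*(-5) = (4 + 1/2) + (8*6)*(-5) = (4 + 1/2) + 48*(-5) = 9/2 - 240 = -471/2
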